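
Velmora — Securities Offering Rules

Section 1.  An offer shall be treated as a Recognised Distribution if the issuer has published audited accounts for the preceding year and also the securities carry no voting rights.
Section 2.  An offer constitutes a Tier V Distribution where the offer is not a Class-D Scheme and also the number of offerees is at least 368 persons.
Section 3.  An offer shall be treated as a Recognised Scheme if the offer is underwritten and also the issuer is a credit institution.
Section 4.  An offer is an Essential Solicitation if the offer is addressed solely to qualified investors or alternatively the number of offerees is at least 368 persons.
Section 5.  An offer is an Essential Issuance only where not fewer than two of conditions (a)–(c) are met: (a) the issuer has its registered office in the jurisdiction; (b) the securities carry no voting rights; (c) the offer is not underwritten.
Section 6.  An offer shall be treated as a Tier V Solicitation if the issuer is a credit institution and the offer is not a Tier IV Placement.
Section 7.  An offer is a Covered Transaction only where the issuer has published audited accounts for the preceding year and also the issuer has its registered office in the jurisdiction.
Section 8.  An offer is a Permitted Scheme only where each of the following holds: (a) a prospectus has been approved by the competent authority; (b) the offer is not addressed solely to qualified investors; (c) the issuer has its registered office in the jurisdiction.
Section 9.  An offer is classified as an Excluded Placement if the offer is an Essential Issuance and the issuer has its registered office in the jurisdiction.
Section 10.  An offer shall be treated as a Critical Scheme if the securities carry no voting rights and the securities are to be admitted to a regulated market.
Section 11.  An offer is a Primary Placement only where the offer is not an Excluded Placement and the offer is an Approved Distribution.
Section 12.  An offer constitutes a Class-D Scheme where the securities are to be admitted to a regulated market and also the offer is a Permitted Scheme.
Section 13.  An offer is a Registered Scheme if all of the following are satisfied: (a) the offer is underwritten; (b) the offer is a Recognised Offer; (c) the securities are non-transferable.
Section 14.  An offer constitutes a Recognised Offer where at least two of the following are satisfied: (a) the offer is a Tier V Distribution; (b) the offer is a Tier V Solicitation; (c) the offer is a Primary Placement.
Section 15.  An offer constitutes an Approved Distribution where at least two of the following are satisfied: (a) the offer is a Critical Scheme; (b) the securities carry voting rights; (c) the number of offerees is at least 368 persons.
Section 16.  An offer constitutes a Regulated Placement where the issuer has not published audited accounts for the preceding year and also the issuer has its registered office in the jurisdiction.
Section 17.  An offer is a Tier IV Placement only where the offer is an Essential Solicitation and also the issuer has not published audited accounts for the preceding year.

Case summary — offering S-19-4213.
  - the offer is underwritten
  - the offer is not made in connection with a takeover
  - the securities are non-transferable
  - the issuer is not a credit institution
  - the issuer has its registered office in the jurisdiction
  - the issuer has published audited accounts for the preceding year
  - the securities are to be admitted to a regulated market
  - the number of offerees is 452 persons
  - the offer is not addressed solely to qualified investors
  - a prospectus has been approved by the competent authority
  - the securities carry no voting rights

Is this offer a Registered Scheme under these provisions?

Under section 8: a prospectus has been approved by the competent authority? yes; and the offer is not addressed solely to qualified investors? yes; and the issuer has its registered office in the jurisdiction? yes. So the offer is a Permitted Scheme.
Under section 12: the securities are to be admitted to a regulated market? yes; and Permitted Scheme (section 8)? yes. So the offer is a Class-D Scheme.
Under section 2: not a Class-D Scheme (section 12)? no; and number of offerees: 452 persons ≥ 368 persons? yes. So the offer is not a Tier V Distribution.
Under section 4: the offer is addressed solely to qualified investors? no; or number of offerees: 452 persons ≥ 368 persons? yes. So the offer is an Essential Solicitation.
Under section 17: Essential Solicitation (section 4)? yes; and the issuer has not published audited accounts for the preceding year? no. So the offer is not a Tier IV Placement.
Under section 6: the issuer is a credit institution? no; and not a Tier IV Placement (section 17)? yes. So the offer is not a Tier V Solicitation.
Under section 5: the issuer has its registered office in the jurisdiction? yes; the securities carry no voting rights? yes; the offer is not underwritten? no — 2 of 3 hold (need ≥2) → satisfied.
Under section 9: Essential Issuance (section 5)? yes; and the issuer has its registered office in the jurisdiction? yes. So the offer is an Excluded Placement.
Under section 10: the securities carry no voting rights? yes; and the securities are to be admitted to a regulated market? yes. So the offer is a Critical Scheme.
Under section 15: Critical Scheme (section 10)? yes; the securities carry voting rights? no; number of offerees: 452 persons ≥ 368 persons? yes — 2 of 3 hold (need ≥2) → satisfied.
Under section 11: not an Excluded Placement (section 9)? no; and Approved Distribution (section 15)? yes. So the offer is not a Primary Placement.
Under section 14: Tier V Distribution (section 2)? no; Tier V Solicitation (section 6)? no; Primary Placement (section 11)? no — 0 of 3 hold (need ≥2) → not satisfied.
Under section 13: the offer is underwritten? yes; and Recognised Offer (section 14)? no; and the securities are non-transferable? yes. So the offer is not a Registered Scheme.

No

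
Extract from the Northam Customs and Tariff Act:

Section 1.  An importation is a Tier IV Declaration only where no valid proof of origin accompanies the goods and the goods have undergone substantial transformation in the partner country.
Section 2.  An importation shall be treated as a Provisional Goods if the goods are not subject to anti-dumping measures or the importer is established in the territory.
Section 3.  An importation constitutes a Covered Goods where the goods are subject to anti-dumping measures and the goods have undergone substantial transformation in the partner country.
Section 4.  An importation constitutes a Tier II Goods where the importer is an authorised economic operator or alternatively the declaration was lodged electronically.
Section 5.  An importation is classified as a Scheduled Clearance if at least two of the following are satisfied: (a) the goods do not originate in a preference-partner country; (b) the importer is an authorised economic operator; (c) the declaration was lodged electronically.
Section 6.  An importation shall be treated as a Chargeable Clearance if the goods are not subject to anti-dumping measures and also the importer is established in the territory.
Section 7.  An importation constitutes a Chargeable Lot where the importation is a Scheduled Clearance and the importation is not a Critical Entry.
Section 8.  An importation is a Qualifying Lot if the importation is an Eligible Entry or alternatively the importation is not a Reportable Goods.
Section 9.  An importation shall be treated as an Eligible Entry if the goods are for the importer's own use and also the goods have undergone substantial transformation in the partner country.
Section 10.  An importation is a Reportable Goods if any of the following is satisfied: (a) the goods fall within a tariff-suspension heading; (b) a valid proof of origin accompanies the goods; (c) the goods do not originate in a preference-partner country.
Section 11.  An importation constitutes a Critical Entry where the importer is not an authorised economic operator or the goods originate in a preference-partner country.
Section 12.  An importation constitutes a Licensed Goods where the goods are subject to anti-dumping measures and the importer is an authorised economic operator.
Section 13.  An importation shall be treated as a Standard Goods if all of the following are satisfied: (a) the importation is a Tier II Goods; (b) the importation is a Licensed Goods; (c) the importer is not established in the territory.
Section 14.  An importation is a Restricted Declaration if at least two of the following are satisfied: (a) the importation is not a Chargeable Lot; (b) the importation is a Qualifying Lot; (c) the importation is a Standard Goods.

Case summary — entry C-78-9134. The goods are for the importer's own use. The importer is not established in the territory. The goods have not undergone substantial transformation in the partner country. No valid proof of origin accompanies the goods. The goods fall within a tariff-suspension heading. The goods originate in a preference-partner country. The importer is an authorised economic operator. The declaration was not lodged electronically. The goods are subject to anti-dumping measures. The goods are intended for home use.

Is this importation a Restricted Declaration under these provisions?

Yes

Under section 5: the goods do not originate in a preference-partner country? no; the importer is an authorised economic operator? yes; the declaration was lodged electronically? no — 1 of 3 hold (need ≥2) → not satisfied.
Under section 11: the importer is not an authorised economic operator? no; or the goods originate in a preference-partner country? yes. So the importation is a Critical Entry.
Under section 7: Scheduled Clearance (section 5)? no; and not a Critical Entry (section 11)? no. So the importation is not a Chargeable Lot.
Under section 9: the goods are for the importer's own use? yes; and the goods have undergone substantial transformation in the partner country? no. So the importation is not an Eligible Entry.
Under section 10: the goods fall within a tariff-suspension heading? yes; or a valid proof of origin accompanies the goods? no; or the goods do not originate in a preference-partner country? no. So the importation is a Reportable Goods.
Under section 8: Eligible Entry (section 9)? no; or not a Reportable Goods (section 10)? no. So the importation is not a Qualifying Lot.
Under section 4: the importer is an authorised economic operator? yes; or the declaration was lodged electronically? no. So the importation is a Tier II Goods.
Under section 12: the goods are subject to anti-dumping measures? yes; and the importer is an authorised economic operator? yes. So the importation is a Licensed Goods.
Under section 13: Tier II Goods (section 4)? yes; and Licensed Goods (section 12)? yes; and the importer is not established in the territory? yes. So the importation is a Standard Goods.
Under section 14: not a Chargeable Lot (section 7)? yes; Qualifying Lot (section 8)? no; Standard Goods (section 13)? yes — 2 of 3 hold (need ≥2) → satisfied.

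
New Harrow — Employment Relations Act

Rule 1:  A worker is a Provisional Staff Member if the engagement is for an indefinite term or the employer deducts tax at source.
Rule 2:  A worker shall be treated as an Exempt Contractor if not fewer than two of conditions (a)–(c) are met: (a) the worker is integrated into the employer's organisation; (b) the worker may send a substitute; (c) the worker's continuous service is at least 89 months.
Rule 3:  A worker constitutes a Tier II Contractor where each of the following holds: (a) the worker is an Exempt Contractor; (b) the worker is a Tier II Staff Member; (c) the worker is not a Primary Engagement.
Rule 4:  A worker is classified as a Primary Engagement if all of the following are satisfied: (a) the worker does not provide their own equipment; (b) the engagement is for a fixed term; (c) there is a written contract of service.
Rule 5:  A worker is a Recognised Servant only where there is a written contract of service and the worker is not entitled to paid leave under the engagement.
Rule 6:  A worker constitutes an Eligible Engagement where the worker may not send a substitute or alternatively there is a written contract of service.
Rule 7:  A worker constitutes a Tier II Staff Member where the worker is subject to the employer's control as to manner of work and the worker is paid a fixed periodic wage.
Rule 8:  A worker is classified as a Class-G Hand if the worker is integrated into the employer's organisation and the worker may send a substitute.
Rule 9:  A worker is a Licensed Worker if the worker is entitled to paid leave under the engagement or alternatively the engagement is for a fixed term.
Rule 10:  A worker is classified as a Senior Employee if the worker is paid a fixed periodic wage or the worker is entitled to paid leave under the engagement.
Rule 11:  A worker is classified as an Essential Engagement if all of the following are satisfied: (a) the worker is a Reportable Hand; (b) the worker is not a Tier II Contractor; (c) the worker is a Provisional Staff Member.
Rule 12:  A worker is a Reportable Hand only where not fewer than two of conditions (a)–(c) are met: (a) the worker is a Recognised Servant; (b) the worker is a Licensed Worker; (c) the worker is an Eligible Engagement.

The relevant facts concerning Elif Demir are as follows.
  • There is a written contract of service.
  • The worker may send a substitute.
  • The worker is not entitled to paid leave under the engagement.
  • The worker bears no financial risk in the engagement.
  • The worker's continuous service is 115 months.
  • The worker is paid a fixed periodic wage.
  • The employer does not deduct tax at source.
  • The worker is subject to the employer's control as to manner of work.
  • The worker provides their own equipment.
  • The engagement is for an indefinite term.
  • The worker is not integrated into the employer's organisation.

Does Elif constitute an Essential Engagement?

No

Under rule 5: there is a written contract of service? yes; and the worker is not entitled to paid leave under the engagement? yes. So the worker is a Recognised Servant.
Under rule 9: the worker is entitled to paid leave under the engagement? no; or the engagement is for a fixed term? no. So the worker is not a Licensed Worker.
Under rule 6: the worker may not send a substitute? no; or there is a written contract of service? yes. So the worker is an Eligible Engagement.
Under rule 12: Recognised Servant (rule 5)? yes; Licensed Worker (rule 9)? no; Eligible Engagement (rule 6)? yes — 2 of 3 hold (need ≥2) → satisfied.
Under rule 2: the worker is integrated into the employer's organisation? no; the worker may send a substitute? yes; worker's continuous service: 115 months ≥ 89 months? yes — 2 of 3 hold (need ≥2) → satisfied.
Under rule 7: the worker is subject to the employer's control as to manner of work? yes; and the worker is paid a fixed periodic wage? yes. So the worker is a Tier II Staff Member.
Under rule 4: the worker does not provide their own equipment? no; and the engagement is for a fixed term? no; and there is a written contract of service? yes. So the worker is not a Primary Engagement.
Under rule 3: Exempt Contractor (rule 2)? yes; and Tier II Staff Member (rule 7)? yes; and not a Primary Engagement (rule 4)? yes. So the worker is a Tier II Contractor.
Under rule 1: the engagement is for an indefinite term? yes; or the employer deducts tax at source? no. So the worker is a Provisional Staff Member.
Under rule 11: Reportable Hand (rule 12)? yes; and not a Tier II Contractor (rule 3)? no; and Provisional Staff Member (rule 1)? yes. So the worker is not an Essential Engagement.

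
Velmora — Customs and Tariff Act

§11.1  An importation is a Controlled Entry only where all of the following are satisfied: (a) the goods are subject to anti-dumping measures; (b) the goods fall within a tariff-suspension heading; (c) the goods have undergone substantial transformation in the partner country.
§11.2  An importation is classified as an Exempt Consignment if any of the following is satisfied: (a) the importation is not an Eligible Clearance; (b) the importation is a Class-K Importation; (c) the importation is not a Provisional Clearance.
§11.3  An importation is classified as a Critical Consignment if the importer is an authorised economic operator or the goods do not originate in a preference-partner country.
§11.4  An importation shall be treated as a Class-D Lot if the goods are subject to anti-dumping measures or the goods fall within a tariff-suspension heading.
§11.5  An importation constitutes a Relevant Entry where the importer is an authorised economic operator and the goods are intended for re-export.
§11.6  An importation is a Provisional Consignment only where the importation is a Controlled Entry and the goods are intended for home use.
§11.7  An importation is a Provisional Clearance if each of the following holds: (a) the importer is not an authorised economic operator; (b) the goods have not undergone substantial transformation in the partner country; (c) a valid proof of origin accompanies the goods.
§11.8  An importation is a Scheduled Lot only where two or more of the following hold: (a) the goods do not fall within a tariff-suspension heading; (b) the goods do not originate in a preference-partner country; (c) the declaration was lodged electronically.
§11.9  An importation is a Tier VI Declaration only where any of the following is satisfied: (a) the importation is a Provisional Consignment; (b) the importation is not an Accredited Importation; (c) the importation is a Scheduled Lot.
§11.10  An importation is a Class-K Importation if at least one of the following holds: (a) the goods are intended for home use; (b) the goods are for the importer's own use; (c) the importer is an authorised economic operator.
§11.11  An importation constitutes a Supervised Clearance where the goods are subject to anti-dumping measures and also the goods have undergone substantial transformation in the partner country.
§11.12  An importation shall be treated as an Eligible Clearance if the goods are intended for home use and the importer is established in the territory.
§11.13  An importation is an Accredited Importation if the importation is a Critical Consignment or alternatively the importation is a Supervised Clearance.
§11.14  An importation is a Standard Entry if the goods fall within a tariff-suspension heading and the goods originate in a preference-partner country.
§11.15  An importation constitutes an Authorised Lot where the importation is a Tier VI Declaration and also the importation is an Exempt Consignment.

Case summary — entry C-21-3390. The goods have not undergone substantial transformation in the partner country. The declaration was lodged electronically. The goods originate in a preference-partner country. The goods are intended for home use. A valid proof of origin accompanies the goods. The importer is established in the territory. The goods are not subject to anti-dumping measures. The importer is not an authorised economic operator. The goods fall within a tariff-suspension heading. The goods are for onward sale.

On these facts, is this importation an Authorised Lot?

§11.1 — Controlled Entry: [the goods are subject to anti-dumping measures? no] AND [the goods fall within a tariff-suspension heading? yes] AND [the goods have undergone substantial transformation in the partner country? no] → not satisfied.
§11.6 — Provisional Consignment: [Controlled Entry (§11.1)? no] AND [the goods are intended for home use? yes] → not satisfied.
§11.3 — Critical Consignment: [the importer is an authorised economic operator? no] OR [the goods do not originate in a preference-partner country? no] → not satisfied.
§11.11 — Supervised Clearance: [the goods are subject to anti-dumping measures? no] AND [the goods have undergone substantial transformation in the partner country? no] → not satisfied.
§11.13 — Accredited Importation: [Critical Consignment (§11.3)? no] OR [Supervised Clearance (§11.11)? no] → not satisfied.
§11.8 — Scheduled Lot: the goods do not fall within a tariff-suspension heading? no; the goods do not originate in a preference-partner country? no; the declaration was lodged electronically? yes — 1 of 3 hold (need ≥2) → not satisfied.
§11.9 — Tier VI Declaration: [Provisional Consignment (§11.6)? no] OR [not an Accredited Importation (§11.13)? yes] OR [Scheduled Lot (§11.8)? no] → satisfied.
§11.12 — Eligible Clearance: [the goods are intended for home use? yes] AND [the importer is established in the territory? yes] → satisfied.
§11.10 — Class-K Importation: [the goods are intended for home use? yes] OR [the goods are for the importer's own use? no] OR [the importer is an authorised economic operator? no] → satisfied.
§11.7 — Provisional Clearance: [the importer is not an authorised economic operator? yes] AND [the goods have not undergone substantial transformation in the partner country? yes] AND [a valid proof of origin accompanies the goods? yes] → satisfied.
§11.2 — Exempt Consignment: [not an Eligible Clearance (§11.12)? no] OR [Class-K Importation (§11.10)? yes] OR [not a Provisional Clearance (§11.7)? no] → satisfied.
§11.15 — Authorised Lot: [Tier VI Declaration (§11.9)? yes] AND [Exempt Consignment (§11.2)? yes] → satisfied.

Yes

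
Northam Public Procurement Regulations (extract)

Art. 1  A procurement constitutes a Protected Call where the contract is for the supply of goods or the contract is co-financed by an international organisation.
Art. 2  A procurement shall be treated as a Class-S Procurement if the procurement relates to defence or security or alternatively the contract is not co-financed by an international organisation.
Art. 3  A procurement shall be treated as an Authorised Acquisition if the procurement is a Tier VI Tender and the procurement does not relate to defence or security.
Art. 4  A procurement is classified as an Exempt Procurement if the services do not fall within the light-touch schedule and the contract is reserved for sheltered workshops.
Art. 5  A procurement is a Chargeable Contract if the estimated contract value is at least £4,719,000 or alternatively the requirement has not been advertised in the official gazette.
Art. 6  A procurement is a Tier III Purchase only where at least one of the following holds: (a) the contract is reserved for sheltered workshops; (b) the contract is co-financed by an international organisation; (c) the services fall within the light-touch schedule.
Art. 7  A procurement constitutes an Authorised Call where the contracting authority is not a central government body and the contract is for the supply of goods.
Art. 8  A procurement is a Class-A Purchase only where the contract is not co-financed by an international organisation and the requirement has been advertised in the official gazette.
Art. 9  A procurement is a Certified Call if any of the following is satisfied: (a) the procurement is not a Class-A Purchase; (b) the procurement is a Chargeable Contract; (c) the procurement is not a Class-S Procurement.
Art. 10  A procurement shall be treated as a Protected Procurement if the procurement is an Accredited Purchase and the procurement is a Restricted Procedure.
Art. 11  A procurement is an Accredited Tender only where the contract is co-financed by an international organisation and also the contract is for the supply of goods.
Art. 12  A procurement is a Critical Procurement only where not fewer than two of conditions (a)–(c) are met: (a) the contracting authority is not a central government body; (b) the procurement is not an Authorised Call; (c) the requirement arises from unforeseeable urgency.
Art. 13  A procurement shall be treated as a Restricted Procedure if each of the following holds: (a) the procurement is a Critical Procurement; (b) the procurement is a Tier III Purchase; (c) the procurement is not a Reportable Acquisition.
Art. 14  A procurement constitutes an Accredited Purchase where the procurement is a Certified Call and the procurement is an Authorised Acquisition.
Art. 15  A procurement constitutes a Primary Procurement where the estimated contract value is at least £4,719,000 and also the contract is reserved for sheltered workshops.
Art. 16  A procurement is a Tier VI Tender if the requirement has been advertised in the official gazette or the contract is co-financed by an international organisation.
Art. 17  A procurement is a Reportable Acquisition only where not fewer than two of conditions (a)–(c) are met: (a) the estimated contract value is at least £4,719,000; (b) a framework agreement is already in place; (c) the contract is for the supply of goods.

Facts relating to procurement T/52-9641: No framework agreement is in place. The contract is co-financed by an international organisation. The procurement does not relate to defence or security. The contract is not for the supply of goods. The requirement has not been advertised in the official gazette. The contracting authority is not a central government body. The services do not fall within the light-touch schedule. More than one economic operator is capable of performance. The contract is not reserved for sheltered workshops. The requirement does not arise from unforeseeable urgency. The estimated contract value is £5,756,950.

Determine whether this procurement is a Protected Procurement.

Yes

article 8 — Class-A Purchase: [the contract is not co-financed by an international organisation? no] AND [the requirement has been advertised in the official gazette? no] → not satisfied.
article 5 — Chargeable Contract: [estimated contract value: £5,756,950 ≥ £4,719,000? yes] OR [the requirement has not been advertised in the official gazette? yes] → satisfied.
article 2 — Class-S Procurement: [the procurement relates to defence or security? no] OR [the contract is not co-financed by an international organisation? no] → not satisfied.
article 9 — Certified Call: [not a Class-A Purchase (article 8)? yes] OR [Chargeable Contract (article 5)? yes] OR [not a Class-S Procurement (article 2)? yes] → satisfied.
article 16 — Tier VI Tender: [the requirement has been advertised in the official gazette? no] OR [the contract is co-financed by an international organisation? yes] → satisfied.
article 3 — Authorised Acquisition: [Tier VI Tender (article 16)? yes] AND [the procurement does not relate to defence or security? yes] → satisfied.
article 14 — Accredited Purchase: [Certified Call (article 9)? yes] AND [Authorised Acquisition (article 3)? yes] → satisfied.
article 7 — Authorised Call: [the contracting authority is not a central government body? yes] AND [the contract is for the supply of goods? no] → not satisfied.
article 12 — Critical Procurement: the contracting authority is not a central government body? yes; not an Authorised Call (article 7)? yes; the requirement arises from unforeseeable urgency? no — 2 of 3 hold (need ≥2) → satisfied.
article 6 — Tier III Purchase: [the contract is reserved for sheltered workshops? no] OR [the contract is co-financed by an international organisation? yes] OR [the services fall within the light-touch schedule? no] → satisfied.
article 17 — Reportable Acquisition: estimated contract value: £5,756,950 ≥ £4,719,000? yes; a framework agreement is already in place? no; the contract is for the supply of goods? no — 1 of 3 hold (need ≥2) → not satisfied.
article 13 — Restricted Procedure: [Critical Procurement (article 12)? yes] AND [Tier III Purchase (article 6)? yes] AND [not a Reportable Acquisition (article 17)? yes] → satisfied.
article 10 — Protected Procurement: [Accredited Purchase (article 14)? yes] AND [Restricted Procedure (article 13)? yes] → satisfied.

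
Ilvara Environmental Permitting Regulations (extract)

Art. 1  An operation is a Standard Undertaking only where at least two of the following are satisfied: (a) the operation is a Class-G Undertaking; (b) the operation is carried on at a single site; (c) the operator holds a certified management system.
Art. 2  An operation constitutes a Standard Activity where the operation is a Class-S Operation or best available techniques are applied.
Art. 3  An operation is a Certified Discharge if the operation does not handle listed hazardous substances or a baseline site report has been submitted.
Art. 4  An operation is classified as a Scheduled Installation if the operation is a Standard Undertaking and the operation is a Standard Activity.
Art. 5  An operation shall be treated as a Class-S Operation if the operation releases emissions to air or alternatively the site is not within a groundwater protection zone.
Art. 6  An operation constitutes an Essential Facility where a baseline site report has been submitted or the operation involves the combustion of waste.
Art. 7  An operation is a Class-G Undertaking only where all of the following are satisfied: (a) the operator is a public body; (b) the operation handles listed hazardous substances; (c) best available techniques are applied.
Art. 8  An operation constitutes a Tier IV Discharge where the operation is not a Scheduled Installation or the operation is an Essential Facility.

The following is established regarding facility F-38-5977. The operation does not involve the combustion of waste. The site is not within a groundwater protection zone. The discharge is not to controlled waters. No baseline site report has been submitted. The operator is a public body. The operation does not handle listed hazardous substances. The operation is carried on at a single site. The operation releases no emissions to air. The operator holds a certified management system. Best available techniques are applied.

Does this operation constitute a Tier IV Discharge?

No

article 7 — Class-G Undertaking: [the operator is a public body? yes] AND [the operation handles listed hazardous substances? no] AND [best available techniques are applied? yes] → not satisfied.
article 1 — Standard Undertaking: Class-G Undertaking (article 7)? no; the operation is carried on at a single site? yes; the operator holds a certified management system? yes — 2 of 3 hold (need ≥2) → satisfied.
article 5 — Class-S Operation: [the operation releases emissions to air? no] OR [the site is not within a groundwater protection zone? yes] → satisfied.
article 2 — Standard Activity: [Class-S Operation (article 5)? yes] OR [best available techniques are applied? yes] → satisfied.
article 4 — Scheduled Installation: [Standard Undertaking (article 1)? yes] AND [Standard Activity (article 2)? yes] → satisfied.
article 6 — Essential Facility: [a baseline site report has been submitted? no] OR [the operation involves the combustion of waste? no] → not satisfied.
article 8 — Tier IV Discharge: [not a Scheduled Installation (article 4)? no] OR [Essential Facility (article 6)? no] → not satisfied.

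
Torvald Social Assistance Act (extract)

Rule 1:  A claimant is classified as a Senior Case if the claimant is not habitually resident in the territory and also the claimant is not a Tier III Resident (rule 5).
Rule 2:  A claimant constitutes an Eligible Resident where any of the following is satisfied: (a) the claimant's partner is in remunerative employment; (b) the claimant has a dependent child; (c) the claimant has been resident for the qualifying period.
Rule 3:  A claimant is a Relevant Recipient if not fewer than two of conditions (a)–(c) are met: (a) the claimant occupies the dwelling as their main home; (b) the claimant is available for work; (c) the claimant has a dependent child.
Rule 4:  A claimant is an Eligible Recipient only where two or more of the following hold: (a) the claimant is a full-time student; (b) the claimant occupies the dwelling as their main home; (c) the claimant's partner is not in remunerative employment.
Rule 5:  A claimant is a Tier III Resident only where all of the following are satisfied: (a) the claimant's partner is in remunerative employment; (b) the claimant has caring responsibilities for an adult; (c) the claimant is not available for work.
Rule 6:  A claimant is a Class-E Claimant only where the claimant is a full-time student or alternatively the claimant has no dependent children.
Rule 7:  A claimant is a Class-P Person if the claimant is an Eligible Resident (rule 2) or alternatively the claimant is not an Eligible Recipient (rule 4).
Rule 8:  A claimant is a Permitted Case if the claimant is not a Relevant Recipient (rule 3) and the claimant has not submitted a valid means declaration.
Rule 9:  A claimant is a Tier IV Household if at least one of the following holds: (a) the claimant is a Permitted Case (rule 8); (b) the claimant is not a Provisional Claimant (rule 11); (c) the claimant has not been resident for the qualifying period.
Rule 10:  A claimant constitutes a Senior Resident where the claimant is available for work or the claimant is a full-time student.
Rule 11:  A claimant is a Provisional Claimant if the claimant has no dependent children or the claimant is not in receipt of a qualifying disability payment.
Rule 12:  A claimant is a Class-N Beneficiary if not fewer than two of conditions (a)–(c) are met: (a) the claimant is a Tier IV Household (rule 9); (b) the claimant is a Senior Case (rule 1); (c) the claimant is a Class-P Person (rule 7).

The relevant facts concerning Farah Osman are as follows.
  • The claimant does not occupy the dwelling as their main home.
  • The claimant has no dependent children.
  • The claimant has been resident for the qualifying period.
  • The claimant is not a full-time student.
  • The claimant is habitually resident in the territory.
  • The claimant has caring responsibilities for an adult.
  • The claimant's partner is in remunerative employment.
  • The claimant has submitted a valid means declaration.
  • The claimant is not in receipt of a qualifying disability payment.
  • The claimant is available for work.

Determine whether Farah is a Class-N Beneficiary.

rule 3 — Relevant Recipient: the claimant occupies the dwelling as their main home? no; the claimant is available for work? yes; the claimant has a dependent child? no — 1 of 3 hold (need ≥2) → not satisfied.
rule 8 — Permitted Case: [not a Relevant Recipient (rule 3)? yes] AND [the claimant has not submitted a valid means declaration? no] → not satisfied.
rule 11 — Provisional Claimant: [the claimant has no dependent children? yes] OR [the claimant is not in receipt of a qualifying disability payment? yes] → satisfied.
rule 9 — Tier IV Household: [Permitted Case (rule 8)? no] OR [not a Provisional Claimant (rule 11)? no] OR [the claimant has not been resident for the qualifying period? no] → not satisfied.
rule 5 — Tier III Resident: [the claimant's partner is in remunerative employment? yes] AND [the claimant has caring responsibilities for an adult? yes] AND [the claimant is not available for work? no] → not satisfied.
rule 1 — Senior Case: [the claimant is not habitually resident in the territory? no] AND [not a Tier III Resident (rule 5)? yes] → not satisfied.
rule 2 — Eligible Resident: [the claimant's partner is in remunerative employment? yes] OR [the claimant has a dependent child? no] OR [the claimant has been resident for the qualifying period? yes] → satisfied.
rule 4 — Eligible Recipient: the claimant is a full-time student? no; the claimant occupies the dwelling as their main home? no; the claimant's partner is not in remunerative employment? no — 0 of 3 hold (need ≥2) → not satisfied.
rule 7 — Class-P Person: [Eligible Resident (rule 2)? yes] OR [not an Eligible Recipient (rule 4)? yes] → satisfied.
rule 12 — Class-N Beneficiary: Tier IV Household (rule 9)? no; Senior Case (rule 1)? no; Class-P Person (rule 7)? yes — 1 of 3 hold (need ≥2) → not satisfied.

No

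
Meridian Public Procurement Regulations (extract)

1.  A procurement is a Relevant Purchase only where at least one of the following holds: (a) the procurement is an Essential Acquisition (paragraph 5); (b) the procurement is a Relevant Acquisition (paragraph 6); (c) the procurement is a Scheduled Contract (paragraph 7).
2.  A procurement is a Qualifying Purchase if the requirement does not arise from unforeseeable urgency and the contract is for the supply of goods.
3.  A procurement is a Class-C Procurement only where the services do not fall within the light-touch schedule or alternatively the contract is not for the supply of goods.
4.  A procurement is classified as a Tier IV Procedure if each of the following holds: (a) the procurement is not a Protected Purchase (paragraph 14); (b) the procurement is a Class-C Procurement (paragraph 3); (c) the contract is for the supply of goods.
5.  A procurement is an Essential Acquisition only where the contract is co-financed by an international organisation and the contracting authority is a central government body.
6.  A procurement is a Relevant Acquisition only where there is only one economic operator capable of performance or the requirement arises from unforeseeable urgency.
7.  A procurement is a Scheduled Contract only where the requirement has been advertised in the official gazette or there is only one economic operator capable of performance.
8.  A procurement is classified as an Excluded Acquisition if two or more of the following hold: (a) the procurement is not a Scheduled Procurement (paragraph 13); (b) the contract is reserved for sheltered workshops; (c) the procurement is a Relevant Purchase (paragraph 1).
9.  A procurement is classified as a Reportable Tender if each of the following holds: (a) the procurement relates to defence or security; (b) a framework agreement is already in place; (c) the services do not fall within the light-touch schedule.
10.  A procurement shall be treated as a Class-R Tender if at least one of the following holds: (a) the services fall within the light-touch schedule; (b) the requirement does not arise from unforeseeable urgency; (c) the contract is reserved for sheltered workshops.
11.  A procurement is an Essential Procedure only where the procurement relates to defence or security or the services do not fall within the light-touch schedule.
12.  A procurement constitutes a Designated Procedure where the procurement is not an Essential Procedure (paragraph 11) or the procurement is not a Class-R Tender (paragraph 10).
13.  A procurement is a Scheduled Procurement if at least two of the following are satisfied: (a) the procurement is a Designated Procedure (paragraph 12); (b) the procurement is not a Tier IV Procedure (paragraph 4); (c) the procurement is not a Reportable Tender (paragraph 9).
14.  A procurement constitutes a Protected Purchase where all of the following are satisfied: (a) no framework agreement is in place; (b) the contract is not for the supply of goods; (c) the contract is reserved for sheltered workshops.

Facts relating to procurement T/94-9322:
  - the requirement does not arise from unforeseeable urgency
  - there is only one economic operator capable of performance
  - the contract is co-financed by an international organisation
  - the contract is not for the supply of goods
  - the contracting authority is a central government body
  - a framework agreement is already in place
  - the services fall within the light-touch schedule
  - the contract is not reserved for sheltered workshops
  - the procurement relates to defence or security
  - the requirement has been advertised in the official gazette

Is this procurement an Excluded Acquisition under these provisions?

No

paragraph 11 — Essential Procedure: [the procurement relates to defence or security? yes] OR [the services do not fall within the light-touch schedule? no] → satisfied.
paragraph 10 — Class-R Tender: [the services fall within the light-touch schedule? yes] OR [the requirement does not arise from unforeseeable urgency? yes] OR [the contract is reserved for sheltered workshops? no] → satisfied.
paragraph 12 — Designated Procedure: [not an Essential Procedure (paragraph 11)? no] OR [not a Class-R Tender (paragraph 10)? no] → not satisfied.
paragraph 14 — Protected Purchase: [no framework agreement is in place? no] AND [the contract is not for the supply of goods? yes] AND [the contract is reserved for sheltered workshops? no] → not satisfied.
paragraph 3 — Class-C Procurement: [the services do not fall within the light-touch schedule? no] OR [the contract is not for the supply of goods? yes] → satisfied.
paragraph 4 — Tier IV Procedure: [not a Protected Purchase (paragraph 14)? yes] AND [Class-C Procurement (paragraph 3)? yes] AND [the contract is for the supply of goods? no] → not satisfied.
paragraph 9 — Reportable Tender: [the procurement relates to defence or security? yes] AND [a framework agreement is already in place? yes] AND [the services do not fall within the light-touch schedule? no] → not satisfied.
paragraph 13 — Scheduled Procurement: Designated Procedure (paragraph 12)? no; not a Tier IV Procedure (paragraph 4)? yes; not a Reportable Tender (paragraph 9)? yes — 2 of 3 hold (need ≥2) → satisfied.
paragraph 5 — Essential Acquisition: [the contract is co-financed by an international organisation? yes] AND [the contracting authority is a central government body? yes] → satisfied.
paragraph 6 — Relevant Acquisition: [there is only one economic operator capable of performance? yes] OR [the requirement arises from unforeseeable urgency? no] → satisfied.
paragraph 7 — Scheduled Contract: [the requirement has been advertised in the official gazette? yes] OR [there is only one economic operator capable of performance? yes] → satisfied.
paragraph 1 — Relevant Purchase: [Essential Acquisition (paragraph 5)? yes] OR [Relevant Acquisition (paragraph 6)? yes] OR [Scheduled Contract (paragraph 7)? yes] → satisfied.
paragraph 8 — Excluded Acquisition: not a Scheduled Procurement (paragraph 13)? no; the contract is reserved for sheltered workshops? no; Relevant Purchase (paragraph 1)? yes — 1 of 3 hold (need ≥2) → not satisfied.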